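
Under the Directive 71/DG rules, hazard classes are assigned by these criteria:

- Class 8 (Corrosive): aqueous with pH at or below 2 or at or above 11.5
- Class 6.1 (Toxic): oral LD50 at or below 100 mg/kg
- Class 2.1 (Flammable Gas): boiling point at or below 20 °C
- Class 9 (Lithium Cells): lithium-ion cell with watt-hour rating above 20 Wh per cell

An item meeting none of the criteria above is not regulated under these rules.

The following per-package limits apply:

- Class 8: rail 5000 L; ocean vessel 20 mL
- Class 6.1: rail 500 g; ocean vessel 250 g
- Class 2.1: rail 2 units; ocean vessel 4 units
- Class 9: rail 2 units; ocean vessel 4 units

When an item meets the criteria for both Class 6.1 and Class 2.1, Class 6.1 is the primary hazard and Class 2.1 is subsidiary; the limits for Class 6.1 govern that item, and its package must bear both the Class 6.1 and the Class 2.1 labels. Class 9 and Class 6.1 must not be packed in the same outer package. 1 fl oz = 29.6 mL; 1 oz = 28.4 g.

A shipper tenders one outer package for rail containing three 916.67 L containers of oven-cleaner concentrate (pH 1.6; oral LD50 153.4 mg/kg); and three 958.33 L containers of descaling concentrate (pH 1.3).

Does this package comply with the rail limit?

No

The oven-cleaner concentrate has pH 1.6, which is ≤ 2, so it is Class 8 (Corrosive).
Descaling concentrate: pH 1.3 ≤ 2 → Class 8 (Corrosive).
Total Class 8: (three 916.67 L containers = 2750.01 L) + (three 958.33 L containers = 2874.99 L) = 5625 L.
5625 L > 5000 L (rail limit, Class 8) — over the limit.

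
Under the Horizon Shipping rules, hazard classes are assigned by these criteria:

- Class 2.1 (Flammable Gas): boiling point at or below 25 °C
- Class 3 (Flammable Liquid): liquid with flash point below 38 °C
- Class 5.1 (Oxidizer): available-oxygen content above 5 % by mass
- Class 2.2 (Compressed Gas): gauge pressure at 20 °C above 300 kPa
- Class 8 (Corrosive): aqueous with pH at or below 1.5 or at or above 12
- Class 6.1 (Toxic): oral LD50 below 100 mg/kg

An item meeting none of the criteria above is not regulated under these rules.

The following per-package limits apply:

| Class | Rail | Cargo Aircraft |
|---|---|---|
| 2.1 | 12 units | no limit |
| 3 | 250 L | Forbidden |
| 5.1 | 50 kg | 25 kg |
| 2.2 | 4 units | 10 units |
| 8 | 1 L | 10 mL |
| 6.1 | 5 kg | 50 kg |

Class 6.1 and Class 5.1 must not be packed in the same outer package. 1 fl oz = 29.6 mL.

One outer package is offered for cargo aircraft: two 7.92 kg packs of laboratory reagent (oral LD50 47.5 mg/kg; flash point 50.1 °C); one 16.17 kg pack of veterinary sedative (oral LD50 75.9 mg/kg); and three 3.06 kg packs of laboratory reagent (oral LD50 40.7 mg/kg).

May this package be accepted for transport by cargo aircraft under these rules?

The laboratory reagent has oral LD50 47.5 mg/kg, which is < 100 mg/kg, so it is Class 6.1 (Toxic).
Veterinary sedative: oral LD50 75.9 mg/kg < 100 mg/kg → Class 6.1 (Toxic).
Oral LD50 40.7 mg/kg meets the Class 6.1 criterion (Toxic), so the laboratory reagent is Class 6.1.
Total Class 6.1: (two 7.92 kg packs = 15.84 kg) + 16.17 kg + (three 3.06 kg packs = 9.18 kg) = 41.19 kg.
41.19 kg is within the cargo aircraft limit of 50 kg for Class 6.1.

Yes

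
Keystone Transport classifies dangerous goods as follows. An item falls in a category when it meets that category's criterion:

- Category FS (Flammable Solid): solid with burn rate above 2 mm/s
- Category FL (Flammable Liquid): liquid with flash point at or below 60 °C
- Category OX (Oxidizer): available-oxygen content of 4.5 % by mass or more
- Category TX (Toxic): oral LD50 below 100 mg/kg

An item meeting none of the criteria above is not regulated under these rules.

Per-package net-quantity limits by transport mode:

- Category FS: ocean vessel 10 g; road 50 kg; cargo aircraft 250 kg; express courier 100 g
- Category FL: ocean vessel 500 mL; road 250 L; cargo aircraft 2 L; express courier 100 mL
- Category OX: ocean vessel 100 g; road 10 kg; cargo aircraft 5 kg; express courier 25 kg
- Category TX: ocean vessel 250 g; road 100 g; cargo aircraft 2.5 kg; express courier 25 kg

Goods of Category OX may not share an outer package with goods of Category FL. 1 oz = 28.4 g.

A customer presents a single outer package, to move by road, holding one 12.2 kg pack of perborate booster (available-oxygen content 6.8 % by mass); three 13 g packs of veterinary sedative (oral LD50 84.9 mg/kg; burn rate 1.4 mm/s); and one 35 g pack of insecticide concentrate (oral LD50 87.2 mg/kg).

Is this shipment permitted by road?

With available-oxygen content 6.8 % by mass (≥ 4.5 % by mass), the perborate booster falls in Category OX.
With oral LD50 84.9 mg/kg (< 100 mg/kg), the veterinary sedative falls in Category TX.
The insecticide concentrate has oral LD50 87.2 mg/kg, which is < 100 mg/kg, so it is Category TX (Toxic).
Total Category TX: (three 13 g packs = 39 g) + 35 g = 74 g.
74 g ≤ 100 g (road limit, Category TX) — within limit.
Category OX quantity: 12.2 kg.
12.2 kg exceeds the road limit of 10 kg for Category OX.
The segregation rule (Category OX with Category FL) does not apply to Category TX with Category OX.

No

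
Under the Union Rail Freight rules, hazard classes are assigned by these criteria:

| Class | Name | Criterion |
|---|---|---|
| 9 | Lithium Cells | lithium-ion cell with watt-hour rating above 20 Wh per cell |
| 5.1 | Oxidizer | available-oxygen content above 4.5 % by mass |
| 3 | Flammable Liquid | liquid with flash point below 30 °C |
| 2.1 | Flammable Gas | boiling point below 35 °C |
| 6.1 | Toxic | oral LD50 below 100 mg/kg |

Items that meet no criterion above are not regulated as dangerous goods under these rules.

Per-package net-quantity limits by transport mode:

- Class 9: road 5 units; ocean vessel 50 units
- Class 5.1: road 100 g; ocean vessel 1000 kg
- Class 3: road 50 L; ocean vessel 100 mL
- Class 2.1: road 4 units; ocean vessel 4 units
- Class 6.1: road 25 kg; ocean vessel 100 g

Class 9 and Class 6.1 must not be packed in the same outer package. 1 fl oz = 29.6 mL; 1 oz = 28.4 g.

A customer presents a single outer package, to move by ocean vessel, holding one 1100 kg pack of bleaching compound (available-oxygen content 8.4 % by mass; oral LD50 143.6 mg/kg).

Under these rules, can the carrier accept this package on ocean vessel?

No

Bleaching compound: available-oxygen content 8.4 % by mass > 4.5 % by mass → Class 5.1 (Oxidizer).
Class 5.1 quantity: 1100 kg.
1100 kg exceeds the ocean vessel limit of 1000 kg for Class 5.1.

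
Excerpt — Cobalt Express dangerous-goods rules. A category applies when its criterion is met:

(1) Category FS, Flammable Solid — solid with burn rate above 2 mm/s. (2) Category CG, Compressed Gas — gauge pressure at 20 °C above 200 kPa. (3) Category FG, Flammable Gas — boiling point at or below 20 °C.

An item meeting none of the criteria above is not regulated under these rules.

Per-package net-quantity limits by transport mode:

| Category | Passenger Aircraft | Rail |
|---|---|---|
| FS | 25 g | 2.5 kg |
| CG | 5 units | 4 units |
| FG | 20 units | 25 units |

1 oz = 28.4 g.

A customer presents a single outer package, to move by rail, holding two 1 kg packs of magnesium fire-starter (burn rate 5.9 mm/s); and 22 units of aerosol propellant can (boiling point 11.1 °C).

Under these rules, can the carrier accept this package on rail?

Yes

With burn rate 5.9 mm/s (> 2 mm/s), the magnesium fire-starter falls in Category FS.
Aerosol propellant can: boiling point 11.1 °C ≤ 20 °C → Category FG (Flammable Gas).
Category FG quantity: 22 units.
22 units is within the rail limit of 25 units for Category FG.
Category FS quantity: two 1 kg packs = 2 kg.
2 kg ≤ 2.5 kg (rail limit, Category FS) — within limit.
Every hazard category is within its rail limit and no segregation rule is violated.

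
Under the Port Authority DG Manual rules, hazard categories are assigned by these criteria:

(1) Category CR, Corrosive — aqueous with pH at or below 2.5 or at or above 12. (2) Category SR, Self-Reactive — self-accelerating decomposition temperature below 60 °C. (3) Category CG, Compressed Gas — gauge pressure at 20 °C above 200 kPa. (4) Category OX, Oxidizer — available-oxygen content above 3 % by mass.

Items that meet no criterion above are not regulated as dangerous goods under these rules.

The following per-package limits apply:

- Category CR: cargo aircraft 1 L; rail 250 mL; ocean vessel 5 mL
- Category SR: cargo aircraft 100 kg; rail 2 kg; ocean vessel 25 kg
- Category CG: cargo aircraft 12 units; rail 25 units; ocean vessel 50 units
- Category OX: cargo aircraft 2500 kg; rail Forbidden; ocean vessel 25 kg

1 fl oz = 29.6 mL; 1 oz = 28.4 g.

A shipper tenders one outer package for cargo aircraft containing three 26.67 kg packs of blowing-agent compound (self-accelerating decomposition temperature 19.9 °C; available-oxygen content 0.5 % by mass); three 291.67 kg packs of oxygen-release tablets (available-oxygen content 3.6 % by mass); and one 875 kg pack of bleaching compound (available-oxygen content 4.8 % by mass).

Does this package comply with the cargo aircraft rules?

Yes

Blowing-agent compound: self-accelerating decomposition temperature 19.9 °C < 60 °C → Category SR (Self-Reactive).
With available-oxygen content 3.6 % by mass (> 3 % by mass), the oxygen-release tablets fall in Category OX.
Available-oxygen content 4.8 % by mass meets the Category OX criterion (Oxidizer), so the bleaching compound is Category OX.
Total Category OX: (three 291.67 kg packs = 875.01 kg) + 875 kg = 1750.01 kg.
That is within the Category OX cargo aircraft limit of 2500 kg.
Category SR quantity: three 26.67 kg packs = 80.01 kg.
80.01 kg ≤ 100 kg (cargo aircraft limit, Category SR) — within limit.
Every hazard category is within its cargo aircraft limit and no segregation rule is violated.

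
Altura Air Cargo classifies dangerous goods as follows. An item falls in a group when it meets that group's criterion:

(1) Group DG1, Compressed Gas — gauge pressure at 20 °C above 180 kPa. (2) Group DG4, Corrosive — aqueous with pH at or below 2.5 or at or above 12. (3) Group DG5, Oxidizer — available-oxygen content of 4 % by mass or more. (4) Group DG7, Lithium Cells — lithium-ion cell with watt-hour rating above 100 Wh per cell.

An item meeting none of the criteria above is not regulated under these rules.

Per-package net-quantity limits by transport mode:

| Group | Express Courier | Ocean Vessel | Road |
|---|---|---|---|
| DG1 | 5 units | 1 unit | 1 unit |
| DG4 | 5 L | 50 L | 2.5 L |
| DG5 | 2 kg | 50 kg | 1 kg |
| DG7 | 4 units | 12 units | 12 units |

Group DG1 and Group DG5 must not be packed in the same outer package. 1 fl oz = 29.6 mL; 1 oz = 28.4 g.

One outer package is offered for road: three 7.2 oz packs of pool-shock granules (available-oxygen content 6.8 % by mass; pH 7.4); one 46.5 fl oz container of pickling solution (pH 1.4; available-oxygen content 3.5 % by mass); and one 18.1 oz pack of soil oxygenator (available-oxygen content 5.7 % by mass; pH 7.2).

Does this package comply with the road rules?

The pool-shock granules have available-oxygen content 6.8 % by mass, which is ≥ 4 % by mass, so they are Group DG5 (Oxidizer).
Pickling solution: pH 1.4 ≤ 2.5 → Group DG4 (Corrosive).
Soil oxygenator: available-oxygen content 5.7 % by mass ≥ 4 % by mass → Group DG5 (Oxidizer).
Total Group DG5: (three 7.2 oz packs = 613.44 g) + (one 18.1 oz pack = 514.04 g) = 1127.48 g.
1127.48 g exceeds the road limit of 1 kg for Group DG5.
Group DG4 quantity: one 46.5 fl oz container = 1376.4 mL.
That is within the Group DG4 road limit of 2.5 L.
The segregation rule (Group DG1 with Group DG5) does not apply to Group DG5 with Group DG4.

No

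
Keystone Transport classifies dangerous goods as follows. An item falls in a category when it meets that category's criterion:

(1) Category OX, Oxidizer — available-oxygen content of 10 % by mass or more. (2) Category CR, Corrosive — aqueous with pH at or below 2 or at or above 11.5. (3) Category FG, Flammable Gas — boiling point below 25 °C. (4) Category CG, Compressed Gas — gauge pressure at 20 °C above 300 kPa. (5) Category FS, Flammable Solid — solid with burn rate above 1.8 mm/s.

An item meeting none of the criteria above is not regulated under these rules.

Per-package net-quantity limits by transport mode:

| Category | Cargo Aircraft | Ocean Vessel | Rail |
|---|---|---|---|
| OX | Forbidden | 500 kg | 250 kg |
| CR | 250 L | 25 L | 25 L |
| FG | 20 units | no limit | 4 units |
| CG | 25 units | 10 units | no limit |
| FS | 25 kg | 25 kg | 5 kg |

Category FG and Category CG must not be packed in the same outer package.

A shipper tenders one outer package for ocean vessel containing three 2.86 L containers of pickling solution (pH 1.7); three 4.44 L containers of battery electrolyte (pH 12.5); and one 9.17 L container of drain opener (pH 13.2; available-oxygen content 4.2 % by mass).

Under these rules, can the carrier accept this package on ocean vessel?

No

The pickling solution has pH 1.7, which is ≤ 2, so it is Category CR (Corrosive).
pH 12.5 meets the Category CR criterion (Corrosive), so the battery electrolyte is Category CR.
Drain opener: pH 13.2 ≥ 11.5 → Category CR (Corrosive).
Total Category CR: (three 2.86 L containers = 8.58 L) + (three 4.44 L containers = 13.32 L) + 9.17 L = 31.07 L.
31.07 L > 25 L (ocean vessel limit, Category CR) — over the limit.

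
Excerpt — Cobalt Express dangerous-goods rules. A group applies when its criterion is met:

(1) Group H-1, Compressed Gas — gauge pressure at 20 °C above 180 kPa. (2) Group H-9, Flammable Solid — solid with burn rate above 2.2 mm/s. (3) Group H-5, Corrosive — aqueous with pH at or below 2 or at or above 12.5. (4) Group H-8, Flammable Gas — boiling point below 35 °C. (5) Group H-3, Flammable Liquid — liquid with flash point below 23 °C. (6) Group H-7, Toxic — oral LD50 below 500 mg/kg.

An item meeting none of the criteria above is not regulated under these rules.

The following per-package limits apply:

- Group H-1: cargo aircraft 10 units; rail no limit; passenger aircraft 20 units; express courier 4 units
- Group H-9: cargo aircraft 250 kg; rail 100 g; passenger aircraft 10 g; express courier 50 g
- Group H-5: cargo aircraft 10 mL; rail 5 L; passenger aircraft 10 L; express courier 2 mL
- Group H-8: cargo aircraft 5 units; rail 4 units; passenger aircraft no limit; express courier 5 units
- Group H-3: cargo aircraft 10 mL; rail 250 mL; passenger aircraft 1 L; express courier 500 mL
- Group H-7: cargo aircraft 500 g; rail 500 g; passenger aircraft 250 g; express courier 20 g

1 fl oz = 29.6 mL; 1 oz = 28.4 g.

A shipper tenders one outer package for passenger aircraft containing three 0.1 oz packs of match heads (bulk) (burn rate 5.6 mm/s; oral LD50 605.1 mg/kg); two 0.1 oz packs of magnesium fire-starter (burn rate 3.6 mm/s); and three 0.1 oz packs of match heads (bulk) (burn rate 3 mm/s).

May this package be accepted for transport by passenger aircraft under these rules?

With burn rate 5.6 mm/s (> 2.2 mm/s), the match heads (bulk) fall in Group H-9.
With burn rate 3.6 mm/s (> 2.2 mm/s), the magnesium fire-starter falls in Group H-9.
The match heads (bulk) have burn rate 3 mm/s, which is > 2.2 mm/s, so they are Group H-9 (Flammable Solid).
Total Group H-9: (three 0.1 oz packs = 8.52 g) + (two 0.1 oz packs = 5.68 g) + (three 0.1 oz packs = 8.52 g) = 22.72 g.
22.72 g exceeds the passenger aircraft limit of 10 g for Group H-9.

No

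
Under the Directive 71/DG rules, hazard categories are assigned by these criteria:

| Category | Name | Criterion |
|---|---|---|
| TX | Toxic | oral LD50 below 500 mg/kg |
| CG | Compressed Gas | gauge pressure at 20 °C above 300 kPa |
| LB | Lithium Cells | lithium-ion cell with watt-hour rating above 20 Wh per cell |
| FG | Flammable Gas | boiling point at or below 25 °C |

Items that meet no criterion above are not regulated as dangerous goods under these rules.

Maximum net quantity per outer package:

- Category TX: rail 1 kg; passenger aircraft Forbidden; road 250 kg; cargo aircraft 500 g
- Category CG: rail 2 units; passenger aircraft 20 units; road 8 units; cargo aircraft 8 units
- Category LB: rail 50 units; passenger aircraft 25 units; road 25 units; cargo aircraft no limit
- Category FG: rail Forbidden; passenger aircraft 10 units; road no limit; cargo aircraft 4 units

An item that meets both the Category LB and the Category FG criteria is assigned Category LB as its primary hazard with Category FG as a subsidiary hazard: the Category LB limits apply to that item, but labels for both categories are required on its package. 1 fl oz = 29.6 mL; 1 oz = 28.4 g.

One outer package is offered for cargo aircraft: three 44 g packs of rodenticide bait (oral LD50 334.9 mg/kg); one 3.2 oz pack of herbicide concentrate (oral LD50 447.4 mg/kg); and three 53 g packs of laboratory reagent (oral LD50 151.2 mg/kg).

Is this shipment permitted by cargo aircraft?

Rodenticide bait: oral LD50 334.9 mg/kg < 500 mg/kg → Category TX (Toxic).
The herbicide concentrate has oral LD50 447.4 mg/kg, which is < 500 mg/kg, so it is Category TX (Toxic).
The laboratory reagent has oral LD50 151.2 mg/kg, which is < 500 mg/kg, so it is Category TX (Toxic).
Category TX net quantity: (three 44 g packs = 132 g) + (one 3.2 oz pack = 90.88 g) + (three 53 g packs = 159 g) = 381.88 g.
381.88 g ≤ 500 g (cargo aircraft limit, Category TX) — within limit.

Yes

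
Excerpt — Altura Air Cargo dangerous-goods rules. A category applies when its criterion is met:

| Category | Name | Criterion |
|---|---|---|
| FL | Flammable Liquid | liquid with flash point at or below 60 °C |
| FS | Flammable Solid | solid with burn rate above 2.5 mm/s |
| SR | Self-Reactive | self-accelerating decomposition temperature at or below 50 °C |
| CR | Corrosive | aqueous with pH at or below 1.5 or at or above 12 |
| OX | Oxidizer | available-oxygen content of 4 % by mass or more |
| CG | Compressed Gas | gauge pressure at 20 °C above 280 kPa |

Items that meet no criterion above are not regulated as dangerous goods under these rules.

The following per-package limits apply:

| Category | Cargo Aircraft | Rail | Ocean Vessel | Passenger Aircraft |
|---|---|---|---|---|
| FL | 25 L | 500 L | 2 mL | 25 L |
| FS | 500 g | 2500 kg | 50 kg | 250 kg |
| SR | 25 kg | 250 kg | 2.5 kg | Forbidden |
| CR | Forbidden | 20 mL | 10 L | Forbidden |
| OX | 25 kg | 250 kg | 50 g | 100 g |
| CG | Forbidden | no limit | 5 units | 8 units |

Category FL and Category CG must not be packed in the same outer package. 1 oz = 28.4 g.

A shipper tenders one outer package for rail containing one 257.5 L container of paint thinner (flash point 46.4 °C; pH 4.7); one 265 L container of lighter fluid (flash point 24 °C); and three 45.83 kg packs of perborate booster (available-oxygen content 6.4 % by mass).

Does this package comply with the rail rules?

Flash point 46.4 °C meets the Category FL criterion (Flammable Liquid), so the paint thinner is Category FL.
With flash point 24 °C (≤ 60 °C), the lighter fluid falls in Category FL.
Perborate booster: available-oxygen content 6.4 % by mass ≥ 4 % by mass → Category OX (Oxidizer).
Category OX quantity: three 45.83 kg packs = 137.49 kg.
That is within the Category OX rail limit of 250 kg.
Category FL net quantity: 257.5 L + 265 L = 522.5 L.
That exceeds the Category FL rail limit of 500 L.
The segregation rule (Category FL with Category CG) does not apply to Category OX with Category FL.

No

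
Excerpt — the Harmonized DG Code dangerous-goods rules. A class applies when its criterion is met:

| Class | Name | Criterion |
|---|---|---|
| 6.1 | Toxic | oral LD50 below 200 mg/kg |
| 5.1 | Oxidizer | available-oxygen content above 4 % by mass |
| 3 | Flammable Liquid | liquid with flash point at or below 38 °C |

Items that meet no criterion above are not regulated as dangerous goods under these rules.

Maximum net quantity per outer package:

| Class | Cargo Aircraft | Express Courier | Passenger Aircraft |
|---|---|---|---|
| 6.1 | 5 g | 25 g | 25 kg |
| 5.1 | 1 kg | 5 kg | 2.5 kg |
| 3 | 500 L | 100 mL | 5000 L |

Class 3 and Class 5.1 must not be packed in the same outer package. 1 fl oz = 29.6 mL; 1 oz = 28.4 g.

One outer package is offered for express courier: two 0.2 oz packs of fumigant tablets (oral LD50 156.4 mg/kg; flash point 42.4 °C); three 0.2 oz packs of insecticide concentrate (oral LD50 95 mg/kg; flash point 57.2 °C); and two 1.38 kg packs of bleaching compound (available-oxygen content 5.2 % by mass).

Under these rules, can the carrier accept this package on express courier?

Oral LD50 156.4 mg/kg meets the Class 6.1 criterion (Toxic), so the fumigant tablets are Class 6.1.
Insecticide concentrate: oral LD50 95 mg/kg < 200 mg/kg → Class 6.1 (Toxic).
The bleaching compound has available-oxygen content 5.2 % by mass, which is > 4 % by mass, so it is Class 5.1 (Oxidizer).
Class 6.1 net quantity: (two 0.2 oz packs = 11.36 g) + (three 0.2 oz packs = 17.04 g) = 28.4 g.
That exceeds the Class 6.1 express courier limit of 25 g.
Class 5.1 quantity: two 1.38 kg packs = 2.76 kg.
2.76 kg is within the express courier limit of 5 kg for Class 5.1.
The segregation rule (Class 3 with Class 5.1) does not apply to Class 6.1 with Class 5.1.

No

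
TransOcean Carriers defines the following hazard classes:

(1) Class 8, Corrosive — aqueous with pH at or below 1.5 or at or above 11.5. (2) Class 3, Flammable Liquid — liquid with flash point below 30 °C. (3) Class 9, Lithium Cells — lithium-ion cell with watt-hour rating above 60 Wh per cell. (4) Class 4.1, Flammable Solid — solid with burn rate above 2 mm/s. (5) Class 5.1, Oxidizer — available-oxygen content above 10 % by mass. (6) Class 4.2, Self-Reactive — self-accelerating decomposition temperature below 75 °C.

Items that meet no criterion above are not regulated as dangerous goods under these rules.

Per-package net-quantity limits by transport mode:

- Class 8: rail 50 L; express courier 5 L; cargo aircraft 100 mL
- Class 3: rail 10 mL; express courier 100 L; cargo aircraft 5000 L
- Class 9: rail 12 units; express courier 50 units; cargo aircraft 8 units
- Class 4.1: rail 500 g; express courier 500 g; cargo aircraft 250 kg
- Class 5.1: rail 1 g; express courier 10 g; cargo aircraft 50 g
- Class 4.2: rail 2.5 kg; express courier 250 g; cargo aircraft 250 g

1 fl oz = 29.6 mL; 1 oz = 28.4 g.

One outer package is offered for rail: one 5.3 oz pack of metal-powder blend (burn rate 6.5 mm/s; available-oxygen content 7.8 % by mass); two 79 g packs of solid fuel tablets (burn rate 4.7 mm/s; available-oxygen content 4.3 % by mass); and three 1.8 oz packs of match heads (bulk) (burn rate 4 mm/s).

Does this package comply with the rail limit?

Yes

With burn rate 6.5 mm/s (> 2 mm/s), the metal-powder blend falls in Class 4.1.
With burn rate 4.7 mm/s (> 2 mm/s), the solid fuel tablets fall in Class 4.1.
The match heads (bulk) have burn rate 4 mm/s, which is > 2 mm/s, so they are Class 4.1 (Flammable Solid).
Total Class 4.1: (one 5.3 oz pack = 150.52 g) + (two 79 g packs = 158 g) + (three 1.8 oz packs = 153.36 g) = 461.88 g.
461.88 g is within the rail limit of 500 g for Class 4.1.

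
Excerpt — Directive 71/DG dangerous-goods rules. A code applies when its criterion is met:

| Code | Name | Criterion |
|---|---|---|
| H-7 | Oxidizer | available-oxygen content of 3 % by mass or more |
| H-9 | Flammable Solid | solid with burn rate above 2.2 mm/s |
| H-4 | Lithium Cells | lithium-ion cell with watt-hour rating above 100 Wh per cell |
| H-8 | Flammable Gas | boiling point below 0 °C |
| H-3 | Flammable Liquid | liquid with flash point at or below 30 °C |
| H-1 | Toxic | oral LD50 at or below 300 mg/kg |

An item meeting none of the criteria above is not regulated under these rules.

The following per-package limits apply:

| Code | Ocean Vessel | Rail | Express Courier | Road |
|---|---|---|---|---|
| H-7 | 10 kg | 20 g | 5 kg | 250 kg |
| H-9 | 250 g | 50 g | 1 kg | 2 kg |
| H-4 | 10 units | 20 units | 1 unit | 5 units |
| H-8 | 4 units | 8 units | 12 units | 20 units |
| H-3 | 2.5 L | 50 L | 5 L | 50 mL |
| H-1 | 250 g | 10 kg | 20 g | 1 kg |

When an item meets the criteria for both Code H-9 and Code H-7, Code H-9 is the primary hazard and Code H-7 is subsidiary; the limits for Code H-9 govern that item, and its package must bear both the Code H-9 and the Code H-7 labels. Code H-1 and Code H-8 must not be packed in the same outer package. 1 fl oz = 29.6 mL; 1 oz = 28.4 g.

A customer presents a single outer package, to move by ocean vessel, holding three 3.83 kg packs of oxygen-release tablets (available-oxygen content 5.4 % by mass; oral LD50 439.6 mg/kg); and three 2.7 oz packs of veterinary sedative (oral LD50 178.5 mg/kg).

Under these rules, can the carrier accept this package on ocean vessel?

With available-oxygen content 5.4 % by mass (≥ 3 % by mass), the oxygen-release tablets fall in Code H-7.
Oral LD50 178.5 mg/kg meets the Code H-1 criterion (Toxic), so the veterinary sedative is Code H-1.
Code H-1 quantity: three 2.7 oz packs = 230.04 g.
230.04 g is within the ocean vessel limit of 250 g for Code H-1.
Code H-7 quantity: three 3.83 kg packs = 11.49 kg.
11.49 kg exceeds the ocean vessel limit of 10 kg for Code H-7.
The segregation rule (Code H-1 with Code H-8) does not apply to Code H-1 with Code H-7.

No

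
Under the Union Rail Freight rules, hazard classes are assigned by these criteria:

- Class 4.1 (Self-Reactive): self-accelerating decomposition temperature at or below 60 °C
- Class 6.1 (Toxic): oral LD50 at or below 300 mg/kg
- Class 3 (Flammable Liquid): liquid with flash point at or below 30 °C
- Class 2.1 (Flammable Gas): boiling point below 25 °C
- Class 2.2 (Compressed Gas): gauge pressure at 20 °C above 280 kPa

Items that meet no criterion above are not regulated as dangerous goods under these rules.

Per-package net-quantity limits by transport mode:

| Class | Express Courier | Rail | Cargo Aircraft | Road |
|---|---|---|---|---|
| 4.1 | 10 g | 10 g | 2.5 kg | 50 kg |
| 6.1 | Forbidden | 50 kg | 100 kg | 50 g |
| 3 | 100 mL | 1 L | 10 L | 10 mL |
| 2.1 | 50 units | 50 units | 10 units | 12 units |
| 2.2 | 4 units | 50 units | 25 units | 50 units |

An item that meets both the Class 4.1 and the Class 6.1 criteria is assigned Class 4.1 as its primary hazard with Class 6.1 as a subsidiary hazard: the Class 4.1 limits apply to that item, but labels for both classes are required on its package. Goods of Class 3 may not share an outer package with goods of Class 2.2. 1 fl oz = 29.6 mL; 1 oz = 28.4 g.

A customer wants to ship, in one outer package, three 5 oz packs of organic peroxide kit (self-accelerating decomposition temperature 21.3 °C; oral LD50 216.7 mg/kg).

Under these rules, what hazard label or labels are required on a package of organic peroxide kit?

Class 4.1 and 6.1

Self-accelerating decomposition temperature 21.3 °C meets the Class 4.1 criterion (Self-Reactive), so the organic peroxide kit is Class 4.1.
Organic peroxide kit: oral LD50 216.7 mg/kg ≤ 300 mg/kg → Class 6.1 (Toxic).
By the precedence rule Class 4.1 is primary and Class 6.1 is subsidiary, and that rule requires both labels on the package.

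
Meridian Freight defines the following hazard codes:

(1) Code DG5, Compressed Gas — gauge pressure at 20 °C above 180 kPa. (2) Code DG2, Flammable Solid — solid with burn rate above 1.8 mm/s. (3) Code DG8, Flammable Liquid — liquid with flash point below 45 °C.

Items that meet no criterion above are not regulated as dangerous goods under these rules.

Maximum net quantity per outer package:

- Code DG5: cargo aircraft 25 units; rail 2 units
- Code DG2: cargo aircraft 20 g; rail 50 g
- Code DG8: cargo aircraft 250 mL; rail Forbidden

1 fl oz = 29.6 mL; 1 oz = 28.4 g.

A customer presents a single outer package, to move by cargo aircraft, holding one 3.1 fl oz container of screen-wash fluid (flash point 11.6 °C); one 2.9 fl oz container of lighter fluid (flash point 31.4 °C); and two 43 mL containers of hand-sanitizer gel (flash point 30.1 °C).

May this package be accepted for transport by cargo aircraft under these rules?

No

Screen-wash fluid: flash point 11.6 °C < 45 °C → Code DG8 (Flammable Liquid).
Lighter fluid: flash point 31.4 °C < 45 °C → Code DG8 (Flammable Liquid).
The hand-sanitizer gel has flash point 30.1 °C, which is < 45 °C, so it is Code DG8 (Flammable Liquid).
Total Code DG8: (one 3.1 fl oz container = 91.76 mL) + (one 2.9 fl oz container = 85.84 mL) + (two 43 mL containers = 86 mL) = 263.6 mL.
263.6 mL exceeds the cargo aircraft limit of 250 mL for Code DG8.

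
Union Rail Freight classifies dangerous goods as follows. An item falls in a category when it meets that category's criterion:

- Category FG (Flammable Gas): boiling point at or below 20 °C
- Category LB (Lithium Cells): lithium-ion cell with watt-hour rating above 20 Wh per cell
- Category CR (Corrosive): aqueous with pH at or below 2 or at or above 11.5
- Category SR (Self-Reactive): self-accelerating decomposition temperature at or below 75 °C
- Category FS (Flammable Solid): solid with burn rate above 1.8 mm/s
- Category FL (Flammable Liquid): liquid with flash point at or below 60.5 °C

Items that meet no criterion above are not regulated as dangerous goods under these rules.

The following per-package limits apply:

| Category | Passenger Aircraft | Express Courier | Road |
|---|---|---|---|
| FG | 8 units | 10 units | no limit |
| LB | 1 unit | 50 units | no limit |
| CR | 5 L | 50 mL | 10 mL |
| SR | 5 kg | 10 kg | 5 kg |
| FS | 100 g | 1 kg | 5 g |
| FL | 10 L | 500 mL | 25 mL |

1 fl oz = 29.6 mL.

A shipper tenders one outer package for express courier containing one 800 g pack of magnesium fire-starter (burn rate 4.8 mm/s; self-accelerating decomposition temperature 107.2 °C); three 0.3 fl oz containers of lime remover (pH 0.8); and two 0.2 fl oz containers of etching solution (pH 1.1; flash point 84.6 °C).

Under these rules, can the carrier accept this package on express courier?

Yes

Burn rate 4.8 mm/s meets the Category FS criterion (Flammable Solid), so the magnesium fire-starter is Category FS.
pH 0.8 meets the Category CR criterion (Corrosive), so the lime remover is Category CR.
With pH 1.1 (≤ 2), the etching solution falls in Category CR.
Category FS quantity: 800 g.
800 g ≤ 1 kg (express courier limit, Category FS) — within limit.
Total Category CR: (three 0.3 fl oz containers = 26.64 mL) + (two 0.2 fl oz containers = 11.84 mL) = 38.48 mL.
38.48 mL is within the express courier limit of 50 mL for Category CR.
Every hazard category is within its express courier limit and no segregation rule is violated.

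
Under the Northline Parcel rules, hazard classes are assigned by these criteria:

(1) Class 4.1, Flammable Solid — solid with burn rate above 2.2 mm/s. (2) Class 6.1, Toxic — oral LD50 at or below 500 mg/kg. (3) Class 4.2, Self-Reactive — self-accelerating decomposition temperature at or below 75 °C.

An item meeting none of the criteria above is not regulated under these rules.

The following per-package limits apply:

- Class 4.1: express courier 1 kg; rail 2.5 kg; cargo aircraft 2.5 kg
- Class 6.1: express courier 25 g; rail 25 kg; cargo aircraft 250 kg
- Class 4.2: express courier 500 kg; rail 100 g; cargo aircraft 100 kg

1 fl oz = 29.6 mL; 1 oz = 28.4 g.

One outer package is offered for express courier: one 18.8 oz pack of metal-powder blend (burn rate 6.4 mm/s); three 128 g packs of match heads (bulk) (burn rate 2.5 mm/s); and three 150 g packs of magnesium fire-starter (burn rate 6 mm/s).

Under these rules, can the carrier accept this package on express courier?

The metal-powder blend has burn rate 6.4 mm/s, which is > 2.2 mm/s, so it is Class 4.1 (Flammable Solid).
Match heads (bulk): burn rate 2.5 mm/s > 2.2 mm/s → Class 4.1 (Flammable Solid).
The magnesium fire-starter has burn rate 6 mm/s, which is > 2.2 mm/s, so it is Class 4.1 (Flammable Solid).
Total Class 4.1: (one 18.8 oz pack = 533.92 g) + (three 128 g packs = 384 g) + (three 150 g packs = 450 g) = 1367.92 g.
1367.92 g exceeds the express courier limit of 1 kg for Class 4.1.

No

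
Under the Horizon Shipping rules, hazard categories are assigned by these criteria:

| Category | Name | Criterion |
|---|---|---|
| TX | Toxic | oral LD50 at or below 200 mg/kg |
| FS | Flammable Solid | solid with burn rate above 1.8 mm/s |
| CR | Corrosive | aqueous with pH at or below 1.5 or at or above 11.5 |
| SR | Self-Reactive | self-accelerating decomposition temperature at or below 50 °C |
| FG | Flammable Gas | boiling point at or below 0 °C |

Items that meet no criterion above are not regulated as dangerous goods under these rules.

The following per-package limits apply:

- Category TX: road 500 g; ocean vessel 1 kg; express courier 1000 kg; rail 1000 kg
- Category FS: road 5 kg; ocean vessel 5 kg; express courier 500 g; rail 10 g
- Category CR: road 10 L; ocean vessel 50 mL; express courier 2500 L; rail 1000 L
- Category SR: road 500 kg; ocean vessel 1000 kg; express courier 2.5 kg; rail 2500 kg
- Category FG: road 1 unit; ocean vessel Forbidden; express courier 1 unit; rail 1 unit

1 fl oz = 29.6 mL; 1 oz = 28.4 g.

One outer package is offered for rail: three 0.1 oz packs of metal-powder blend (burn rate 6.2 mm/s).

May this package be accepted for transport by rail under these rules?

Yes

The metal-powder blend has burn rate 6.2 mm/s, which is > 1.8 mm/s, so it is Category FS (Flammable Solid).
Category FS quantity: three 0.1 oz packs = 8.52 g.
8.52 g is within the rail limit of 10 g for Category FS.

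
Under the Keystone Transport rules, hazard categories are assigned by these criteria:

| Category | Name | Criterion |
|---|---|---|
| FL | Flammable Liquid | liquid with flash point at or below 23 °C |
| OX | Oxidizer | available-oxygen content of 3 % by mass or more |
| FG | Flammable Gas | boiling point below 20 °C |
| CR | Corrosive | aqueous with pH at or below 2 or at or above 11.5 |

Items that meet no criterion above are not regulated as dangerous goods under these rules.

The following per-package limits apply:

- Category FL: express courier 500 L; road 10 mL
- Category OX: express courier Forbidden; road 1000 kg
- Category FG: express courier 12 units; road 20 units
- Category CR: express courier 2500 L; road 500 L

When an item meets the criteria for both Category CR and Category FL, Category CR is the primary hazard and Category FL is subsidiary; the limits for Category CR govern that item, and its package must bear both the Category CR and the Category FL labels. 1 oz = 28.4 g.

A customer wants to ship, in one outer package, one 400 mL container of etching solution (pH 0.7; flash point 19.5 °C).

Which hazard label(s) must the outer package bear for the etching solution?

Category CR and FL

Etching solution: pH 0.7 ≤ 2 → Category CR (Corrosive).
Etching solution: flash point 19.5 °C ≤ 23 °C → Category FL (Flammable Liquid).
By the precedence rule Category CR is primary and Category FL is subsidiary, and that rule requires both labels on the package.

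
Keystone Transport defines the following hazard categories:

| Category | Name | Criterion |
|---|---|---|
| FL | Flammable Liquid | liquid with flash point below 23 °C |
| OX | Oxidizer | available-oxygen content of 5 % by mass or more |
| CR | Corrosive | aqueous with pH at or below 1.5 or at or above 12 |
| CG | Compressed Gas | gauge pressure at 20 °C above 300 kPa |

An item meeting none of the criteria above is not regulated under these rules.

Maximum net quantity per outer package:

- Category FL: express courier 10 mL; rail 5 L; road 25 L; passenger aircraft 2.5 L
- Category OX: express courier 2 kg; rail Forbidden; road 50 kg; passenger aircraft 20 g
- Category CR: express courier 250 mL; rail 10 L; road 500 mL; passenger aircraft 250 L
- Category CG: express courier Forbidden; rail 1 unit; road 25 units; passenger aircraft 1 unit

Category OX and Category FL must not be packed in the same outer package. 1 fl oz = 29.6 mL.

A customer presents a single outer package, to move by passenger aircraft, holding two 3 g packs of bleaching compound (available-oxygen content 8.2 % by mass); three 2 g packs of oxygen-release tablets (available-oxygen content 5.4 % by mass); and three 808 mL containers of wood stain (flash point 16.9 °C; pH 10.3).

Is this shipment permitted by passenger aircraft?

No

With available-oxygen content 8.2 % by mass (≥ 5 % by mass), the bleaching compound falls in Category OX.
Oxygen-release tablets: available-oxygen content 5.4 % by mass ≥ 5 % by mass → Category OX (Oxidizer).
Wood stain: flash point 16.9 °C < 23 °C → Category FL (Flammable Liquid).
Category OX net quantity: (two 3 g packs = 6 g) + (three 2 g packs = 6 g) = 12 g.
12 g ≤ 20 g (passenger aircraft limit, Category OX) — within limit.
Category FL quantity: three 808 mL containers = 2.424 L.
2.424 L ≤ 2.5 L (passenger aircraft limit, Category FL) — within limit.
Category OX and Category FL may not share an outer package.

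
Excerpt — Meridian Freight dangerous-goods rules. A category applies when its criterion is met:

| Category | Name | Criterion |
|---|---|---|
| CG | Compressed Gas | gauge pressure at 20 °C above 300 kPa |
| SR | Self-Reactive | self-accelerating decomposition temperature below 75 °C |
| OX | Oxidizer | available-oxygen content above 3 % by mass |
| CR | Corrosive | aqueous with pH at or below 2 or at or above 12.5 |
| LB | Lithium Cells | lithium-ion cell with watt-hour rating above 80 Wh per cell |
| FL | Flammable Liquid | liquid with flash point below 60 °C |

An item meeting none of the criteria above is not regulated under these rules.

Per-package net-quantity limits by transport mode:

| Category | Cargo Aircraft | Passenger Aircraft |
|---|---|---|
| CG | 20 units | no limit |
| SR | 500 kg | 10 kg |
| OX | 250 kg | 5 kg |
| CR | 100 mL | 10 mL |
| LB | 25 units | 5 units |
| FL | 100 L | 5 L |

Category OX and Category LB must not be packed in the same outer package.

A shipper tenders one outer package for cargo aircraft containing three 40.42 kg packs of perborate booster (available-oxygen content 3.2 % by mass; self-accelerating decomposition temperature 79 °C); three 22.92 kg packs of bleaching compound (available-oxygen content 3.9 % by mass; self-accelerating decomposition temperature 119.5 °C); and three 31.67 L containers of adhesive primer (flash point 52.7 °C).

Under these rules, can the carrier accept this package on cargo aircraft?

Yes

Available-oxygen content 3.2 % by mass meets the Category OX criterion (Oxidizer), so the perborate booster is Category OX.
Available-oxygen content 3.9 % by mass meets the Category OX criterion (Oxidizer), so the bleaching compound is Category OX.
The adhesive primer has flash point 52.7 °C, which is < 60 °C, so it is Category FL (Flammable Liquid).
Total Category OX: (three 40.42 kg packs = 121.26 kg) + (three 22.92 kg packs = 68.76 kg) = 190.02 kg.
That is within the Category OX cargo aircraft limit of 250 kg.
Category FL quantity: three 31.67 L containers = 95.01 L.
95.01 L is within the cargo aircraft limit of 100 L for Category FL.
The segregation rule (Category OX with Category LB) does not apply to Category OX with Category FL.
Every hazard category is within its cargo aircraft limit and no segregation rule is violated.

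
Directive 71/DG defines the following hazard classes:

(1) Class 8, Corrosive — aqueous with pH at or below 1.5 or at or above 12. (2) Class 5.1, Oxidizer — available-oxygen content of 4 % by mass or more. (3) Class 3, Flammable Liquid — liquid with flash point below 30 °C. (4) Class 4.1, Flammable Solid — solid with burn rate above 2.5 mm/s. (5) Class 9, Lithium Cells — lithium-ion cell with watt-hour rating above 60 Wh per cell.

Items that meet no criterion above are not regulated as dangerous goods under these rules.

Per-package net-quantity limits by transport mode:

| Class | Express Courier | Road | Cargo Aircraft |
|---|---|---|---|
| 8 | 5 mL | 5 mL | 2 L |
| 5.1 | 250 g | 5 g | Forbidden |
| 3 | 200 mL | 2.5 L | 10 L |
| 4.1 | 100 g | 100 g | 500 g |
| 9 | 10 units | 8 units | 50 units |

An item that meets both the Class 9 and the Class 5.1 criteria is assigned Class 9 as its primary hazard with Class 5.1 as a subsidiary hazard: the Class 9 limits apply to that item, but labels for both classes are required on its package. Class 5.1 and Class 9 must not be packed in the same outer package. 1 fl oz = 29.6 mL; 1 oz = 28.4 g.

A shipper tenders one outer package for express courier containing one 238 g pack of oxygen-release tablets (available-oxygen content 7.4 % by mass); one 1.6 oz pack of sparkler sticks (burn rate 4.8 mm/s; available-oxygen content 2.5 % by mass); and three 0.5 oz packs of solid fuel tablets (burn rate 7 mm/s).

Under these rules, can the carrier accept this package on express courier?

Yes

With available-oxygen content 7.4 % by mass (≥ 4 % by mass), the oxygen-release tablets fall in Class 5.1.
With burn rate 4.8 mm/s (> 2.5 mm/s), the sparkler sticks fall in Class 4.1.
Burn rate 7 mm/s meets the Class 4.1 criterion (Flammable Solid), so the solid fuel tablets are Class 4.1.
Class 5.1 quantity: 238 g.
238 g is within the express courier limit of 250 g for Class 5.1.
Class 4.1 net quantity: (one 1.6 oz pack = 45.44 g) + (three 0.5 oz packs = 42.6 g) = 88.04 g.
88.04 g is within the express courier limit of 100 g for Class 4.1.
The segregation rule (Class 5.1 with Class 9) does not apply to Class 5.1 with Class 4.1.
Every hazard class is within its express courier limit and no segregation rule is violated.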